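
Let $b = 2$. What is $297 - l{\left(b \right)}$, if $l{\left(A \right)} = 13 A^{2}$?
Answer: $245$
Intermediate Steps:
$297 - l{\left(b \right)} = 297 - 13 \cdot 2^{2} = 297 - 13 \cdot 4 = 297 - 52 = 245$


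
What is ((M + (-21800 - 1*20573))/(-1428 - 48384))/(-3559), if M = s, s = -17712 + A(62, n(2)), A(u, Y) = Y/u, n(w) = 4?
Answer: -1862633/5495708148 ≈ -0.00033893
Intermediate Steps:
s = -549070/31 (s = -17712 + 4/62 = -17712 + 4*(1/62) = -17712 + 2/31 = -549070/31 ≈ -17712.)
M = -549070/31 ≈ -17712.
((M + (-21800 - 1*20573))/(-1428 - 48384))/(-3559) = ((-549070/31 + (-21800 - 1*20573))/(-1428 - 48384))/(-3559) = ((-549070/31 + (-21800 - 20573))/(-49812))*(-1/3559) = ((-549070/31 - 42373)*(-1/49812))*(-1/3559) = -1862633/31*(-1/49812)*(-1/3559) = (1862633/1544172)*(-1/3559) = -1862633/5495708148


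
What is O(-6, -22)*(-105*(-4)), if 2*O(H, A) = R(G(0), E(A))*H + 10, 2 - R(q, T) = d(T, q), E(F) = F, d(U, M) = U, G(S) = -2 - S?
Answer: -28140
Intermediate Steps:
R(q, T) = 2 - T
O(H, A) = 5 + H*(2 - A)/2 (O(H, A) = ((2 - A)*H + 10)/2 = (H*(2 - A) + 10)/2 = (10 + H*(2 - A))/2 = 5 + H*(2 - A)/2)
O(-6, -22)*(-105*(-4)) = (5 - ½*(-6)*(-2 - 22))*(-105*(-4)) = (5 - ½*(-6)*(-24))*420 = (5 - 72)*420 = -67*420 = -28140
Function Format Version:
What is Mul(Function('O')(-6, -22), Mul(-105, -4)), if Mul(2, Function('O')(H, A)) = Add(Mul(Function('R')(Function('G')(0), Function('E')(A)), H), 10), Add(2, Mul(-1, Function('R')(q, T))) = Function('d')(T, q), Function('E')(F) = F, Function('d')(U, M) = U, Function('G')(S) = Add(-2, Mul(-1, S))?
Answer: -28140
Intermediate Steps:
Function('R')(q, T) = Add(2, Mul(-1, T))
Function('O')(H, A) = Add(5, Mul(Rational(1, 2), H, Add(2, Mul(-1, A)))) (Function('O')(H, A) = Mul(Rational(1, 2), Add(Mul(Add(2, Mul(-1, A)), H), 10)) = Mul(Rational(1, 2), Add(Mul(H, Add(2, Mul(-1, A))), 10)) = Mul(Rational(1, 2), Add(10, Mul(H, Add(2, Mul(-1, A))))) = Add(5, Mul(Rational(1, 2), H, Add(2, Mul(-1, A)))))
Mul(Function('O')(-6, -22), Mul(-105, -4)) = Mul(Add(5, Mul(Rational(-1, 2), -6, Add(-2, -22))), Mul(-105, -4)) = Mul(Add(5, Mul(Rational(-1, 2), -6, -24)), 420) = Mul(Add(5, -72), 420) = Mul(-67, 420) = -28140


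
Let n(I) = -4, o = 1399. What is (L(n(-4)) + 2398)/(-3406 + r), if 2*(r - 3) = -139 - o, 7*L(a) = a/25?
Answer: -209823/365050 ≈ -0.57478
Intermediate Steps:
L(a) = a/175 (L(a) = (a/25)/7 = a/175)
r = -766 (r = 3 + (-139 - 1*1399)/2 = 3 + (-139 - 1399)/2 = 3 + (1/2)*(-1538) = 3 - 769 = -766)
(L(n(-4)) + 2398)/(-3406 + r) = ((1/175)*(-4) + 2398)/(-3406 - 766) = (-4/175 + 2398)/(-4172) = (419646/175)*(-1/4172) = -209823/365050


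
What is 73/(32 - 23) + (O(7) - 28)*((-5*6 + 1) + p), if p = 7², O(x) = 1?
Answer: -4787/9 ≈ -531.89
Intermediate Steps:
p = 49
73/(32 - 23) + (O(7) - 28)*((-5*6 + 1) + p) = 73/(32 - 23) + (1 - 28)*((-5*6 + 1) + 49) = 73/9 - 27*((-30 + 1) + 49) = 73*(⅑) - 27*(-29 + 49) = 73/9 - 27*20 = 73/9 - 540 = -4787/9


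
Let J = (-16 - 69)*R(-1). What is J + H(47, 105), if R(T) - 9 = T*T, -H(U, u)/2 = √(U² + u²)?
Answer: -850 - 2*√13234 ≈ -1080.1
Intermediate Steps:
H(U, u) = -2*√(U² + u²)
R(T) = 9 + T² (R(T) = 9 + T*T = 9 + T²)
J = -850 (J = (-16 - 69)*(9 + (-1)²) = -85*(9 + 1) = -85*10 = -850)
J + H(47, 105) = -850 - 2*√(47² + 105²) = -850 - 2*√(2209 + 11025) = -850 - 2*√13234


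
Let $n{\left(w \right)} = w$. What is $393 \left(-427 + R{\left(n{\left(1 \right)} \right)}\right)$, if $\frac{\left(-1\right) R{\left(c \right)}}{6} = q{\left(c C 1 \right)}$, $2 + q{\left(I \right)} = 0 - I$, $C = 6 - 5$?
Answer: $-160737$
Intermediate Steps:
$C = 1$ ($C = 6 - 5 = 1$)
$q{\left(I \right)} = -2 - I$ ($q{\left(I \right)} = -2 + \left(0 - I\right) = -2 - I$)
$R{\left(c \right)} = 12 + 6 c$ ($R{\left(c \right)} = - 6 \left(-2 - c 1 \cdot 1\right) = - 6 \left(-2 - c 1\right) = - 6 \left(-2 - c\right) = 12 + 6 c$)
$393 \left(-427 + R{\left(n{\left(1 \right)} \right)}\right) = 393 \left(-427 + \left(12 + 6 \cdot 1\right)\right) = 393 \left(-427 + \left(12 + 6\right)\right) = 393 \left(-427 + 18\right) = 393 \left(-409\right) = -160737$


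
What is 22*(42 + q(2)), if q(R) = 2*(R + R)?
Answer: 1100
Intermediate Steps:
q(R) = 4*R (q(R) = 2*(2*R) = 4*R)
22*(42 + q(2)) = 22*(42 + 4*2) = 22*(42 + 8) = 22*50 = 1100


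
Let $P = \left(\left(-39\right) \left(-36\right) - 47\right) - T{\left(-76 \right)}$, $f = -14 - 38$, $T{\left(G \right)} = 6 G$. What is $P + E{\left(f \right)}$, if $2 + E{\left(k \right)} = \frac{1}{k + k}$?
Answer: $\frac{188343}{104} \approx 1811.0$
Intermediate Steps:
$f = -52$ ($f = -14 - 38 = -52$)
$E{\left(k \right)} = -2 + \frac{1}{2 k}$ ($E{\left(k \right)} = -2 + \frac{1}{k + k} = -2 + \frac{1}{2 k}$)
$P = 1813$ ($P = \left(\left(-39\right) \left(-36\right) - 47\right) - 6 \left(-76\right) = \left(1404 - 47\right) - -456 = 1357 + 456 = 1813$)
$P + E{\left(f \right)} = 1813 - \left(2 - \frac{1}{2 \left(-52\right)}\right) = 1813 + \left(-2 + \frac{1}{2} \left(- \frac{1}{52}\right)\right) = 1813 - \frac{209}{104} = \frac{188343}{104}$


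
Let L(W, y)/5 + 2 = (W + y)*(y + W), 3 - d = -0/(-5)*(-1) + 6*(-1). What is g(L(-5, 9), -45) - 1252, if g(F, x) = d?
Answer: -1243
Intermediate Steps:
d = 9 (d = 3 - (-0/(-5)*(-1) + 6*(-1)) = 3 - (-0*(-1)/5*(-1) - 6) = 3 - (-1*0*(-1) - 6) = 3 - (0*(-1) - 6) = 3 - (0 - 6) = 3 - 1*(-6) = 3 + 6 = 9)
L(W, y) = -10 + 5*(W + y)**2 (L(W, y) = -10 + 5*((W + y)*(y + W)) = -10 + 5*((W + y)*(W + y)) = -10 + 5*(W + y)**2)
g(F, x) = 9
g(L(-5, 9), -45) - 1252 = 9 - 1252 = -1243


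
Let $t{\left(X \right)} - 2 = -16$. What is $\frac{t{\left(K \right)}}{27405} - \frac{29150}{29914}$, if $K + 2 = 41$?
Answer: $- \frac{57091039}{58556655} \approx -0.97497$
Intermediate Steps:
$K = 39$ ($K = -2 + 41 = 39$)
$t{\left(X \right)} = -14$ ($t{\left(X \right)} = 2 - 16 = -14$)
$\frac{t{\left(K \right)}}{27405} - \frac{29150}{29914} = - \frac{14}{27405} - \frac{29150}{29914} = \left(-14\right) \frac{1}{27405} - \frac{14575}{14957} = - \frac{2}{3915} - \frac{14575}{14957} = - \frac{57091039}{58556655}$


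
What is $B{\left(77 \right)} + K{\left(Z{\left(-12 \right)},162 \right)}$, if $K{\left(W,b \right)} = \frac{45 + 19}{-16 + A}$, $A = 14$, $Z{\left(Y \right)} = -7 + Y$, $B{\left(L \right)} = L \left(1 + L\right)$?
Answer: $5974$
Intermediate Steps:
$K{\left(W,b \right)} = -32$ ($K{\left(W,b \right)} = \frac{45 + 19}{-16 + 14} = \frac{64}{-2} = 64 \left(- \frac{1}{2}\right) = -32$)
$B{\left(77 \right)} + K{\left(Z{\left(-12 \right)},162 \right)} = 77 \left(1 + 77\right) - 32 = 77 \cdot 78 - 32 = 6006 - 32 = 5974$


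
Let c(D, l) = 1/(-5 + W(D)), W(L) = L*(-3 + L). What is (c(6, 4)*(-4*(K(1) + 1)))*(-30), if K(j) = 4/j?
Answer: 600/13 ≈ 46.154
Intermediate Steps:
c(D, l) = 1/(-5 + D*(-3 + D))
(c(6, 4)*(-4*(K(1) + 1)))*(-30) = ((-4*(4/1 + 1))/(-5 + 6*(-3 + 6)))*(-30) = ((-4*(4*1 + 1))/(-5 + 6*3))*(-30) = ((-4*(4 + 1))/(-5 + 18))*(-30) = ((-4*5)/13)*(-30) = ((1/13)*(-20))*(-30) = -20/13*(-30) = 600/13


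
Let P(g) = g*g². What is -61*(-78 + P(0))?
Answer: 4758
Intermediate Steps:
P(g) = g³
-61*(-78 + P(0)) = -61*(-78 + 0³) = -61*(-78 + 0) = -61*(-78) = 4758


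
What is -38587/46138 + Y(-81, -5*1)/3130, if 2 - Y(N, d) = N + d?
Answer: -58358583/72205970 ≈ -0.80822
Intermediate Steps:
Y(N, d) = 2 - N - d (Y(N, d) = 2 - (N + d) = 2 + (-N - d) = 2 - N - d)
-38587/46138 + Y(-81, -5*1)/3130 = -38587/46138 + (2 - 1*(-81) - (-5))/3130 = -38587*1/46138 + (2 + 81 - 1*(-5))*(1/3130) = -38587/46138 + (2 + 81 + 5)*(1/3130) = -38587/46138 + 88*(1/3130) = -38587/46138 + 44/1565 = -58358583/72205970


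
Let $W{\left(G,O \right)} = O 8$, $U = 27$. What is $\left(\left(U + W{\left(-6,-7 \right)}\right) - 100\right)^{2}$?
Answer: $16641$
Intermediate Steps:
$W{\left(G,O \right)} = 8 O$
$\left(\left(U + W{\left(-6,-7 \right)}\right) - 100\right)^{2} = \left(\left(27 + 8 \left(-7\right)\right) - 100\right)^{2} = \left(\left(27 - 56\right) - 100\right)^{2} = \left(-29 - 100\right)^{2} = \left(-129\right)^{2} = 16641$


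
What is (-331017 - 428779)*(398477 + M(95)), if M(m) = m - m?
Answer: -302761230692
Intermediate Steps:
M(m) = 0
(-331017 - 428779)*(398477 + M(95)) = (-331017 - 428779)*(398477 + 0) = -759796*398477 = -302761230692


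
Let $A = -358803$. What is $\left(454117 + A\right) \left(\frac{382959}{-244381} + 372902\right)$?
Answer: $\frac{8685943917925742}{244381} \approx 3.5543 \cdot 10^{10}$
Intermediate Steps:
$\left(454117 + A\right) \left(\frac{382959}{-244381} + 372902\right) = \left(454117 - 358803\right) \left(\frac{382959}{-244381} + 372902\right) = 95314 \left(382959 \left(- \frac{1}{244381}\right) + 372902\right) = 95314 \left(- \frac{382959}{244381} + 372902\right) = 95314 \cdot \frac{91129780703}{244381} = \frac{8685943917925742}{244381}$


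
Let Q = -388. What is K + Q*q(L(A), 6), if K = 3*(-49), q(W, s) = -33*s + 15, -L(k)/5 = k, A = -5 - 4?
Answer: 70857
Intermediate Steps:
A = -9
L(k) = -5*k
q(W, s) = 15 - 33*s
K = -147
K + Q*q(L(A), 6) = -147 - 388*(15 - 33*6) = -147 - 388*(15 - 198) = -147 - 388*(-183) = -147 + 71004 = 70857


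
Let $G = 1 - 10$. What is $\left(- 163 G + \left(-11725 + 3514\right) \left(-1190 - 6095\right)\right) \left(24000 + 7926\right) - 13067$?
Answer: $1909768674385$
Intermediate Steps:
$G = -9$ ($G = 1 - 10 = -9$)
$\left(- 163 G + \left(-11725 + 3514\right) \left(-1190 - 6095\right)\right) \left(24000 + 7926\right) - 13067 = \left(\left(-163\right) \left(-9\right) + \left(-11725 + 3514\right) \left(-1190 - 6095\right)\right) \left(24000 + 7926\right) - 13067 = \left(1467 - -59817135\right) 31926 - 13067 = \left(1467 + 59817135\right) 31926 - 13067 = 59818602 \cdot 31926 - 13067 = 1909768687452 - 13067 = 1909768674385$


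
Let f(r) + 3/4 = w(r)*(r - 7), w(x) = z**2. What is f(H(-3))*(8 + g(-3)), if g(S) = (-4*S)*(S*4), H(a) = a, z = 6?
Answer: 49062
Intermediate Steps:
w(x) = 36 (w(x) = 6**2 = 36)
g(S) = -16*S**2 (g(S) = (-4*S)*(4*S) = -16*S**2)
f(r) = -1011/4 + 36*r (f(r) = -3/4 + 36*(r - 7) = -3/4 + 36*(-7 + r) = -3/4 + (-252 + 36*r) = -1011/4 + 36*r)
f(H(-3))*(8 + g(-3)) = (-1011/4 + 36*(-3))*(8 - 16*(-3)**2) = (-1011/4 - 108)*(8 - 16*9) = -1443*(8 - 144)/4 = -1443/4*(-136) = 49062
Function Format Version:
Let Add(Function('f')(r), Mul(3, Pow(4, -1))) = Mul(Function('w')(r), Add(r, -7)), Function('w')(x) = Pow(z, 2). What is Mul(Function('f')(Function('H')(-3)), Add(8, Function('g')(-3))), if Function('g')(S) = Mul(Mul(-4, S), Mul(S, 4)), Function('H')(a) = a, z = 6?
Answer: 49062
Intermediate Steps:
Function('w')(x) = 36 (Function('w')(x) = Pow(6, 2) = 36)
Function('g')(S) = Mul(-16, Pow(S, 2)) (Function('g')(S) = Mul(Mul(-4, S), Mul(4, S)) = Mul(-16, Pow(S, 2)))
Function('f')(r) = Add(Rational(-1011, 4), Mul(36, r)) (Function('f')(r) = Add(Rational(-3, 4), Mul(36, Add(r, -7))) = Add(Rational(-3, 4), Mul(36, Add(-7, r))) = Add(Rational(-3, 4), Add(-252, Mul(36, r))) = Add(Rational(-1011, 4), Mul(36, r)))
Mul(Function('f')(Function('H')(-3)), Add(8, Function('g')(-3))) = Mul(Add(Rational(-1011, 4), Mul(36, -3)), Add(8, Mul(-16, Pow(-3, 2)))) = Mul(Add(Rational(-1011, 4), -108), Add(8, Mul(-16, 9))) = Mul(Rational(-1443, 4), Add(8, -144)) = Mul(Rational(-1443, 4), -136) = 49062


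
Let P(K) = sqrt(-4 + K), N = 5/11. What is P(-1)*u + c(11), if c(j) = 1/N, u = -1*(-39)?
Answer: 11/5 + 39*I*sqrt(5) ≈ 2.2 + 87.207*I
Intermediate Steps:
N = 5/11 (N = 5*(1/11) = 5/11 ≈ 0.45455)
u = 39
c(j) = 11/5 (c(j) = 1/(5/11) = 11/5)
P(-1)*u + c(11) = sqrt(-4 - 1)*39 + 11/5 = sqrt(-5)*39 + 11/5 = (I*sqrt(5))*39 + 11/5 = 39*I*sqrt(5) + 11/5 = 11/5 + 39*I*sqrt(5)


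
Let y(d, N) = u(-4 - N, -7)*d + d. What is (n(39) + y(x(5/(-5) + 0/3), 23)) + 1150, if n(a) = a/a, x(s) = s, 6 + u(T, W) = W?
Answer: 1163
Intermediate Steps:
u(T, W) = -6 + W
y(d, N) = -12*d (y(d, N) = (-6 - 7)*d + d = -13*d + d = -12*d)
n(a) = 1
(n(39) + y(x(5/(-5) + 0/3), 23)) + 1150 = (1 - 12*(5/(-5) + 0/3)) + 1150 = (1 - 12*(5*(-⅕) + 0*(⅓))) + 1150 = (1 - 12*(-1 + 0)) + 1150 = (1 - 12*(-1)) + 1150 = (1 + 12) + 1150 = 13 + 1150 = 1163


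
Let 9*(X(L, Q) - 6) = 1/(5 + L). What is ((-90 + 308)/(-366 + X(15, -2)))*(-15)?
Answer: 588600/64799 ≈ 9.0835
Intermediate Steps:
X(L, Q) = 6 + 1/(9*(5 + L))
((-90 + 308)/(-366 + X(15, -2)))*(-15) = ((-90 + 308)/(-366 + (271 + 54*15)/(9*(5 + 15))))*(-15) = (218/(-366 + (⅑)*(271 + 810)/20))*(-15) = (218/(-366 + (⅑)*(1/20)*1081))*(-15) = (218/(-366 + 1081/180))*(-15) = (218/(-64799/180))*(-15) = (218*(-180/64799))*(-15) = -39240/64799*(-15) = 588600/64799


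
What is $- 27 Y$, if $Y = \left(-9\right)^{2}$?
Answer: $-2187$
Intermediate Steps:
$Y = 81$
$- 27 Y = \left(-27\right) 81 = -2187$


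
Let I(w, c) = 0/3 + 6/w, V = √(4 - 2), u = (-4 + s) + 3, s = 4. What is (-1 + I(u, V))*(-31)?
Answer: -31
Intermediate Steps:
u = 3 (u = (-4 + 4) + 3 = 0 + 3 = 3)
V = √2 ≈ 1.4142
I(w, c) = 6/w (I(w, c) = 0*(⅓) + 6/w = 0 + 6/w = 6/w)
(-1 + I(u, V))*(-31) = (-1 + 6/3)*(-31) = (-1 + 6*(⅓))*(-31) = (-1 + 2)*(-31) = 1*(-31) = -31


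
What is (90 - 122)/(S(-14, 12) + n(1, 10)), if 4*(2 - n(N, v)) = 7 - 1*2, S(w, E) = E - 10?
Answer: -128/11 ≈ -11.636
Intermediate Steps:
S(w, E) = -10 + E
n(N, v) = 3/4 (n(N, v) = 2 - (7 - 1*2)/4 = 2 - (7 - 2)/4 = 2 - 1/4*5 = 2 - 5/4 = 3/4)
(90 - 122)/(S(-14, 12) + n(1, 10)) = (90 - 122)/((-10 + 12) + 3/4) = -32/(2 + 3/4) = -32/11/4 = -32*4/11 = -128/11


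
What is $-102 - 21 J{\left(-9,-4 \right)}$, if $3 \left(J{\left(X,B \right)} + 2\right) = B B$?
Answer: $-172$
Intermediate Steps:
$J{\left(X,B \right)} = -2 + \frac{B^{2}}{3}$ ($J{\left(X,B \right)} = -2 + \frac{B B}{3} = -2 + \frac{B^{2}}{3}$)
$-102 - 21 J{\left(-9,-4 \right)} = -102 - 21 \left(-2 + \frac{\left(-4\right)^{2}}{3}\right) = -102 - 21 \left(-2 + \frac{1}{3} \cdot 16\right) = -102 - 21 \left(-2 + \frac{16}{3}\right) = -102 - 70 = -172$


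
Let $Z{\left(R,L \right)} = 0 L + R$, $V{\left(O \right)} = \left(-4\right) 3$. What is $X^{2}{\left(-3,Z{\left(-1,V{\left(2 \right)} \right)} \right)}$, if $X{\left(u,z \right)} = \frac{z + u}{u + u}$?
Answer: $\frac{4}{9} \approx 0.44444$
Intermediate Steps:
$V{\left(O \right)} = -12$
$Z{\left(R,L \right)} = R$ ($Z{\left(R,L \right)} = 0 + R = R$)
$X{\left(u,z \right)} = \frac{u + z}{2 u}$
$X^{2}{\left(-3,Z{\left(-1,V{\left(2 \right)} \right)} \right)} = \left(\frac{-3 - 1}{2 \left(-3\right)}\right)^{2} = \left(\frac{1}{2} \left(- \frac{1}{3}\right) \left(-4\right)\right)^{2} = \left(\frac{2}{3}\right)^{2} = \frac{4}{9}$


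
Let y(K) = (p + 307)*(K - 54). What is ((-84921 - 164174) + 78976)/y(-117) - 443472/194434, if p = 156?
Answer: -1017045505/7696961541 ≈ -0.13214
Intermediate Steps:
y(K) = -25002 + 463*K (y(K) = (156 + 307)*(K - 54) = 463*(-54 + K) = -25002 + 463*K)
((-84921 - 164174) + 78976)/y(-117) - 443472/194434 = ((-84921 - 164174) + 78976)/(-25002 + 463*(-117)) - 443472/194434 = (-249095 + 78976)/(-25002 - 54171) - 443472*1/194434 = -170119/(-79173) - 221736/97217 = -170119*(-1/79173) - 221736/97217 = 170119/79173 - 221736/97217 = -1017045505/7696961541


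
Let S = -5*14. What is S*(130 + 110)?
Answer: -16800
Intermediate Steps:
S = -70
S*(130 + 110) = -70*(130 + 110) = -70*240 = -16800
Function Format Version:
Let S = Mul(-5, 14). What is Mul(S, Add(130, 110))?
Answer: -16800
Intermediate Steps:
S = -70
Mul(S, Add(130, 110)) = Mul(-70, Add(130, 110)) = Mul(-70, 240) = -16800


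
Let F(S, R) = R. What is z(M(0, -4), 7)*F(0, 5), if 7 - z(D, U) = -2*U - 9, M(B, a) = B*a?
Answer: 150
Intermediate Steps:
z(D, U) = 16 + 2*U (z(D, U) = 7 - (-2*U - 9) = 7 - (-9 - 2*U) = 7 + (9 + 2*U) = 16 + 2*U)
z(M(0, -4), 7)*F(0, 5) = (16 + 2*7)*5 = (16 + 14)*5 = 30*5 = 150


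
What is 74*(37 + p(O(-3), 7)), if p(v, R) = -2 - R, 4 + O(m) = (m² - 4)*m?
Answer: 2072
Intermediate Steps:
O(m) = -4 + m*(-4 + m²) (O(m) = -4 + (m² - 4)*m = -4 + (-4 + m²)*m = -4 + m*(-4 + m²))
74*(37 + p(O(-3), 7)) = 74*(37 + (-2 - 1*7)) = 74*(37 + (-2 - 7)) = 74*(37 - 9) = 74*28 = 2072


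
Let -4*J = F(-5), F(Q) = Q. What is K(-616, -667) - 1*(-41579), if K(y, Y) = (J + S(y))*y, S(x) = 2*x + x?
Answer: 1179177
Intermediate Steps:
S(x) = 3*x
J = 5/4 (J = -1/4*(-5) = 5/4 ≈ 1.2500)
K(y, Y) = y*(5/4 + 3*y) (K(y, Y) = (5/4 + 3*y)*y = y*(5/4 + 3*y))
K(-616, -667) - 1*(-41579) = (1/4)*(-616)*(5 + 12*(-616)) - 1*(-41579) = (1/4)*(-616)*(5 - 7392) + 41579 = (1/4)*(-616)*(-7387) + 41579 = 1137598 + 41579 = 1179177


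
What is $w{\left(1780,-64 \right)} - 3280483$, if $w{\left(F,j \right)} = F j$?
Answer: $-3394403$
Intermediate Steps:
$w{\left(1780,-64 \right)} - 3280483 = 1780 \left(-64\right) - 3280483 = -113920 - 3280483 = -3394403$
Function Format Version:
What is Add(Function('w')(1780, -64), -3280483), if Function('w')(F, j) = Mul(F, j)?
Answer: -3394403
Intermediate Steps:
Add(Function('w')(1780, -64), -3280483) = Add(Mul(1780, -64), -3280483) = Add(-113920, -3280483) = -3394403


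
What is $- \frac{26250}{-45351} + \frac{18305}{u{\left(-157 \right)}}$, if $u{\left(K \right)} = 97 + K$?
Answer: $- \frac{6137593}{20156} \approx -304.5$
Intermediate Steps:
$- \frac{26250}{-45351} + \frac{18305}{u{\left(-157 \right)}} = - \frac{26250}{-45351} + \frac{18305}{97 - 157} = \left(-26250\right) \left(- \frac{1}{45351}\right) + \frac{18305}{-60} = \frac{8750}{15117} + 18305 \left(- \frac{1}{60}\right) = \frac{8750}{15117} - \frac{3661}{12} = - \frac{6137593}{20156}$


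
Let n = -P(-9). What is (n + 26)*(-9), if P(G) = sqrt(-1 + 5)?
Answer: -216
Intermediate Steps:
P(G) = 2 (P(G) = sqrt(4) = 2)
n = -2 (n = -1*2 = -2)
(n + 26)*(-9) = (-2 + 26)*(-9) = 24*(-9) = -216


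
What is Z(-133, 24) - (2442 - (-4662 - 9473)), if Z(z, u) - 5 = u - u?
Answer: -16572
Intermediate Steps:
Z(z, u) = 5 (Z(z, u) = 5 + (u - u) = 5 + 0 = 5)
Z(-133, 24) - (2442 - (-4662 - 9473)) = 5 - (2442 - (-4662 - 9473)) = 5 - (2442 - 1*(-14135)) = 5 - (2442 + 14135) = 5 - 1*16577 = 5 - 16577 = -16572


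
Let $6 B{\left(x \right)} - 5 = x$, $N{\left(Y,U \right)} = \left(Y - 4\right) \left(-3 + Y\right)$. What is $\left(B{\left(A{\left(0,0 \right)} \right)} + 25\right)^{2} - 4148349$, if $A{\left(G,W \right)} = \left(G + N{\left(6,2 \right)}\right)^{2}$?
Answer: $- \frac{149304083}{36} \approx -4.1473 \cdot 10^{6}$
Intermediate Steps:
$N{\left(Y,U \right)} = \left(-4 + Y\right) \left(-3 + Y\right)$
$A{\left(G,W \right)} = \left(6 + G\right)^{2}$ ($A{\left(G,W \right)} = \left(G + \left(12 + 6^{2} - 42\right)\right)^{2} = \left(G + \left(12 + 36 - 42\right)\right)^{2} = \left(G + 6\right)^{2} = \left(6 + G\right)^{2}$)
$B{\left(x \right)} = \frac{5}{6} + \frac{x}{6}$
$\left(B{\left(A{\left(0,0 \right)} \right)} + 25\right)^{2} - 4148349 = \left(\left(\frac{5}{6} + \frac{\left(6 + 0\right)^{2}}{6}\right) + 25\right)^{2} - 4148349 = \left(\left(\frac{5}{6} + \frac{6^{2}}{6}\right) + 25\right)^{2} - 4148349 = \left(\left(\frac{5}{6} + \frac{1}{6} \cdot 36\right) + 25\right)^{2} - 4148349 = \left(\left(\frac{5}{6} + 6\right) + 25\right)^{2} - 4148349 = \left(\frac{41}{6} + 25\right)^{2} - 4148349 = \left(\frac{191}{6}\right)^{2} - 4148349 = \frac{36481}{36} - 4148349 = - \frac{149304083}{36}$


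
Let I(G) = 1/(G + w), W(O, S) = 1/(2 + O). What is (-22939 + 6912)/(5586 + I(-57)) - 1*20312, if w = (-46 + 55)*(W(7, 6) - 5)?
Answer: -11461344447/564185 ≈ -20315.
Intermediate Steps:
w = -44 (w = (-46 + 55)*(1/(2 + 7) - 5) = 9*(1/9 - 5) = 9*(⅑ - 5) = 9*(-44/9) = -44)
I(G) = 1/(-44 + G) (I(G) = 1/(G - 44) = 1/(-44 + G))
(-22939 + 6912)/(5586 + I(-57)) - 1*20312 = (-22939 + 6912)/(5586 + 1/(-44 - 57)) - 1*20312 = -16027/(5586 + 1/(-101)) - 20312 = -16027/(5586 - 1/101) - 20312 = -16027/564185/101 - 20312 = -16027*101/564185 - 20312 = -1618727/564185 - 20312 = -11461344447/564185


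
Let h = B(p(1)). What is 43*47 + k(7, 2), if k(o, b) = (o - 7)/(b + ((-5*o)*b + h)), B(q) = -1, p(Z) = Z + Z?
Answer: 2021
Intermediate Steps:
p(Z) = 2*Z
h = -1
k(o, b) = (-7 + o)/(-1 + b - 5*b*o) (k(o, b) = (o - 7)/(b + ((-5*o)*b - 1)) = (-7 + o)/(b + (-5*b*o - 1)) = (-7 + o)/(b + (-1 - 5*b*o)) = (-7 + o)/(-1 + b - 5*b*o))
43*47 + k(7, 2) = 43*47 + (7 - 1*7)/(1 - 1*2 + 5*2*7) = 2021 + (7 - 7)/(1 - 2 + 70) = 2021 + 0/69 = 2021 + (1/69)*0 = 2021 + 0 = 2021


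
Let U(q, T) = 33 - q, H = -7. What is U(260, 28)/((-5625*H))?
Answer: -227/39375 ≈ -0.0057651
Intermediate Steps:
U(260, 28)/((-5625*H)) = (33 - 1*260)/((-5625*(-7))) = (33 - 260)/39375 = -227*1/39375 = -227/39375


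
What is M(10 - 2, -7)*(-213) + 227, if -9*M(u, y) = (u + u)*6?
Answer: 2499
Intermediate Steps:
M(u, y) = -4*u/3 (M(u, y) = -(u + u)*6/9 = -2*u*6/9 = -4*u/3)
M(10 - 2, -7)*(-213) + 227 = -4*(10 - 2)/3*(-213) + 227 = -4/3*8*(-213) + 227 = -32/3*(-213) + 227 = 2272 + 227 = 2499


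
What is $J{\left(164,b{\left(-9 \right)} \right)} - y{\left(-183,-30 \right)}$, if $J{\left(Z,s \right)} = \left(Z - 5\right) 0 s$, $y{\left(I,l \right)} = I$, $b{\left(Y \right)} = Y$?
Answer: $183$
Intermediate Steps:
$J{\left(Z,s \right)} = 0$ ($J{\left(Z,s \right)} = \left(-5 + Z\right) 0 s = 0 s = 0$)
$J{\left(164,b{\left(-9 \right)} \right)} - y{\left(-183,-30 \right)} = 0 - -183 = 0 + 183 = 183$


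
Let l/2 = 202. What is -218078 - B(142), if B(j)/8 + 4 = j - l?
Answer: -215950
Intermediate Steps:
l = 404 (l = 2*202 = 404)
B(j) = -3264 + 8*j (B(j) = -32 + 8*(j - 1*404) = -32 + 8*(j - 404) = -32 + 8*(-404 + j) = -32 + (-3232 + 8*j) = -3264 + 8*j)
-218078 - B(142) = -218078 - (-3264 + 8*142) = -218078 - (-3264 + 1136) = -218078 - 1*(-2128) = -218078 + 2128 = -215950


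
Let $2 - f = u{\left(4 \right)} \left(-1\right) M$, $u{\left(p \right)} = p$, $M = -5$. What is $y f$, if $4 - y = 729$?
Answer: $13050$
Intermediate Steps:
$y = -725$ ($y = 4 - 729 = -725$)
$f = -18$ ($f = 2 - 4 \left(-1\right) \left(-5\right) = 2 - \left(-4\right) \left(-5\right) = 2 - 20 = -18$)
$y f = \left(-725\right) \left(-18\right) = 13050$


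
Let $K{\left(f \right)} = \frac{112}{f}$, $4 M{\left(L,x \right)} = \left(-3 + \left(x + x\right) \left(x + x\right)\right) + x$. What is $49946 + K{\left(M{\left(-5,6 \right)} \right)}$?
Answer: $\frac{1048930}{21} \approx 49949.0$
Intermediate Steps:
$M{\left(L,x \right)} = - \frac{3}{4} + x^{2} + \frac{x}{4}$ ($M{\left(L,x \right)} = \frac{\left(-3 + \left(x + x\right) \left(x + x\right)\right) + x}{4} = \frac{\left(-3 + 2 x 2 x\right) + x}{4} = \frac{\left(-3 + 4 x^{2}\right) + x}{4} = \frac{-3 + x + 4 x^{2}}{4} = - \frac{3}{4} + x^{2} + \frac{x}{4}$)
$49946 + K{\left(M{\left(-5,6 \right)} \right)} = 49946 + \frac{112}{- \frac{3}{4} + 6^{2} + \frac{1}{4} \cdot 6} = 49946 + \frac{112}{- \frac{3}{4} + 36 + \frac{3}{2}} = 49946 + \frac{112}{\frac{147}{4}} = 49946 + 112 \cdot \frac{4}{147} = 49946 + \frac{64}{21} = \frac{1048930}{21}$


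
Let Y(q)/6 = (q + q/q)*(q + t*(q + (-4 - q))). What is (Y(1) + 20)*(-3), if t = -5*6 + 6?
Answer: -3552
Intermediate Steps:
t = -24 (t = -30 + 6 = -24)
Y(q) = 6*(1 + q)*(96 + q) (Y(q) = 6*((q + q/q)*(q - 24*(q + (-4 - q)))) = 6*((q + 1)*(q - 24*(-4))) = 6*((1 + q)*(q + 96)) = 6*((1 + q)*(96 + q)) = 6*(1 + q)*(96 + q))
(Y(1) + 20)*(-3) = ((576 + 6*1² + 582*1) + 20)*(-3) = ((576 + 6*1 + 582) + 20)*(-3) = ((576 + 6 + 582) + 20)*(-3) = (1164 + 20)*(-3) = 1184*(-3) = -3552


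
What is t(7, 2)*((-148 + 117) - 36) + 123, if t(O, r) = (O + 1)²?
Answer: -4165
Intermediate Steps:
t(O, r) = (1 + O)²
t(7, 2)*((-148 + 117) - 36) + 123 = (1 + 7)²*((-148 + 117) - 36) + 123 = 8²*(-31 - 36) + 123 = 64*(-67) + 123 = -4288 + 123 = -4165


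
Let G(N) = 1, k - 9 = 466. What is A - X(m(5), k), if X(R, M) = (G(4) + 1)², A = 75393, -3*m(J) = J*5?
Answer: 75389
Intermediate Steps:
m(J) = -5*J/3 (m(J) = -J*5/3 = -5*J/3)
k = 475 (k = 9 + 466 = 475)
X(R, M) = 4 (X(R, M) = (1 + 1)² = 2² = 4)
A - X(m(5), k) = 75393 - 1*4 = 75393 - 4 = 75389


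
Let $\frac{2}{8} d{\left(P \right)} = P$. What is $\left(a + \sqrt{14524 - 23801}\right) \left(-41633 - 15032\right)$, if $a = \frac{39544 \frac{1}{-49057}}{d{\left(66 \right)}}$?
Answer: $\frac{280095095}{1618881} - 56665 i \sqrt{9277} \approx 173.02 - 5.4578 \cdot 10^{6} i$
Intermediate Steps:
$d{\left(P \right)} = 4 P$
$a = - \frac{4943}{1618881}$ ($a = \frac{39544 \frac{1}{-49057}}{4 \cdot 66} = \frac{39544 \left(- \frac{1}{49057}\right)}{264} = \left(- \frac{39544}{49057}\right) \frac{1}{264} = - \frac{4943}{1618881} \approx -0.0030533$)
$\left(a + \sqrt{14524 - 23801}\right) \left(-41633 - 15032\right) = \left(- \frac{4943}{1618881} + \sqrt{14524 - 23801}\right) \left(-41633 - 15032\right) = \left(- \frac{4943}{1618881} + \sqrt{-9277}\right) \left(-56665\right) = \left(- \frac{4943}{1618881} + i \sqrt{9277}\right) \left(-56665\right) = \frac{280095095}{1618881} - 56665 i \sqrt{9277}$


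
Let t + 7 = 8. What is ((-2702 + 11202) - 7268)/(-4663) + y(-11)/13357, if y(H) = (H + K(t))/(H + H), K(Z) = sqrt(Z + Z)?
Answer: -32906985/124567382 - sqrt(2)/293854 ≈ -0.26417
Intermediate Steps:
t = 1 (t = -7 + 8 = 1)
K(Z) = sqrt(2)*sqrt(Z) (K(Z) = sqrt(2*Z) = sqrt(2)*sqrt(Z))
y(H) = (H + sqrt(2))/(2*H) (y(H) = (H + sqrt(2)*sqrt(1))/(H + H) = (H + sqrt(2)*1)/((2*H)) = (H + sqrt(2))*(1/(2*H)) = (H + sqrt(2))/(2*H))
((-2702 + 11202) - 7268)/(-4663) + y(-11)/13357 = ((-2702 + 11202) - 7268)/(-4663) + ((1/2)*(-11 + sqrt(2))/(-11))/13357 = (8500 - 7268)*(-1/4663) + ((1/2)*(-1/11)*(-11 + sqrt(2)))*(1/13357) = 1232*(-1/4663) + (1/2 - sqrt(2)/22)*(1/13357) = -1232/4663 + (1/26714 - sqrt(2)/293854) = -32906985/124567382 - sqrt(2)/293854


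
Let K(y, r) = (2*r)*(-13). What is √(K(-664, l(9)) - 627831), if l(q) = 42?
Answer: I*√628923 ≈ 793.05*I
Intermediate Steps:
K(y, r) = -26*r
√(K(-664, l(9)) - 627831) = √(-26*42 - 627831) = √(-1092 - 627831) = √(-628923) = I*√628923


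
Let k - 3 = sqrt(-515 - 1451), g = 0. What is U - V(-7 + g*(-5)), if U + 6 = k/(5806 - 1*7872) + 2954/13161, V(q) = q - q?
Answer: -157080275/27190626 - I*sqrt(1966)/2066 ≈ -5.777 - 0.021462*I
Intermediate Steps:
k = 3 + I*sqrt(1966) (k = 3 + sqrt(-515 - 1451) = 3 + sqrt(-1966) = 3 + I*sqrt(1966) ≈ 3.0 + 44.34*I)
V(q) = 0
U = -157080275/27190626 - I*sqrt(1966)/2066 (U = -6 + ((3 + I*sqrt(1966))/(5806 - 1*7872) + 2954/13161) = -6 + ((3 + I*sqrt(1966))/(5806 - 7872) + 2954*(1/13161)) = -6 + ((3 + I*sqrt(1966))/(-2066) + 2954/13161) = -6 + ((3 + I*sqrt(1966))*(-1/2066) + 2954/13161) = -6 + ((-3/2066 - I*sqrt(1966)/2066) + 2954/13161) = -6 + (6063481/27190626 - I*sqrt(1966)/2066) = -157080275/27190626 - I*sqrt(1966)/2066 ≈ -5.777 - 0.021462*I)
U - V(-7 + g*(-5)) = (-157080275/27190626 - I*sqrt(1966)/2066) - 1*0 = (-157080275/27190626 - I*sqrt(1966)/2066) + 0 = -157080275/27190626 - I*sqrt(1966)/2066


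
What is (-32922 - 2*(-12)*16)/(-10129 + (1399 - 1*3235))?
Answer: 32538/11965 ≈ 2.7194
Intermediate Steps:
(-32922 - 2*(-12)*16)/(-10129 + (1399 - 1*3235)) = (-32922 + 24*16)/(-10129 + (1399 - 3235)) = (-32922 + 384)/(-10129 - 1836) = -32538/(-11965) = -32538*(-1/11965) = 32538/11965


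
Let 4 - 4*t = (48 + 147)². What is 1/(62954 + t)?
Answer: 4/213795 ≈ 1.8710e-5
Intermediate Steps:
t = -38021/4 (t = 1 - (48 + 147)²/4 = 1 - ¼*195² = 1 - ¼*38025 = 1 - 38025/4 = -38021/4 ≈ -9505.3)
1/(62954 + t) = 1/(62954 - 38021/4) = 1/(213795/4) = 4/213795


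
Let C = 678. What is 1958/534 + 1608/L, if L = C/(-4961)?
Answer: -3987401/339 ≈ -11762.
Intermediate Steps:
L = -678/4961 (L = 678/(-4961) = 678*(-1/4961) = -678/4961 ≈ -0.13667)
1958/534 + 1608/L = 1958/534 + 1608/(-678/4961) = 1958*(1/534) + 1608*(-4961/678) = 11/3 - 1329548/113 = -3987401/339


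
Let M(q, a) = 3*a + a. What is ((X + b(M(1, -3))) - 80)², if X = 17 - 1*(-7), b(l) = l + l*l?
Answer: 5776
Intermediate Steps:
M(q, a) = 4*a
b(l) = l + l²
X = 24 (X = 17 + 7 = 24)
((X + b(M(1, -3))) - 80)² = ((24 + (4*(-3))*(1 + 4*(-3))) - 80)² = ((24 - 12*(1 - 12)) - 80)² = ((24 - 12*(-11)) - 80)² = ((24 + 132) - 80)² = (156 - 80)² = 76² = 5776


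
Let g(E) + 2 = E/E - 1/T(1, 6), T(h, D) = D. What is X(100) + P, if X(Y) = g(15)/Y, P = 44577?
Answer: 26746193/600 ≈ 44577.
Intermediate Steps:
g(E) = -7/6 (g(E) = -2 + (E/E - 1/6) = -2 + (1 - 1*⅙) = -2 + (1 - ⅙) = -2 + ⅚ = -7/6)
X(Y) = -7/(6*Y)
X(100) + P = -7/6/100 + 44577 = -7/6*1/100 + 44577 = -7/600 + 44577 = 26746193/600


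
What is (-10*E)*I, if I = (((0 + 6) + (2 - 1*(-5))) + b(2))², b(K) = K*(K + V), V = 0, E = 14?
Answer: -40460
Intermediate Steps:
b(K) = K² (b(K) = K*(K + 0) = K*K = K²)
I = 289 (I = (((0 + 6) + (2 - 1*(-5))) + 2²)² = ((6 + (2 + 5)) + 4)² = ((6 + 7) + 4)² = (13 + 4)² = 17² = 289)
(-10*E)*I = -10*14*289 = -140*289 = -40460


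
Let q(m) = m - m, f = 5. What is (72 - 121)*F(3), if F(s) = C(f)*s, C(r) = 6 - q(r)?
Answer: -882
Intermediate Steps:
q(m) = 0
C(r) = 6 (C(r) = 6 - 1*0 = 6 + 0 = 6)
F(s) = 6*s
(72 - 121)*F(3) = (72 - 121)*(6*3) = -49*18 = -882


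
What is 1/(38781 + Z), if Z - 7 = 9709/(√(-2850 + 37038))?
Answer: 189440592/7348008216113 - 2774*√8547/7348008216113 ≈ 2.5746e-5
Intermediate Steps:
Z = 7 + 1387*√8547/2442 (Z = 7 + 9709/(√(-2850 + 37038)) = 7 + 9709/(√34188) = 7 + 9709/((2*√8547)) = 7 + 9709*(√8547/17094) = 7 + 1387*√8547/2442 ≈ 59.509)
1/(38781 + Z) = 1/(38781 + (7 + 1387*√8547/2442)) = 1/(38788 + 1387*√8547/2442)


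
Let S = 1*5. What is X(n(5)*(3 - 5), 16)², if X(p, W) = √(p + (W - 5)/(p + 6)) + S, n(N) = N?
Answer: (10 + I*√51)²/4 ≈ 12.25 + 35.707*I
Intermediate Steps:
S = 5
X(p, W) = 5 + √(p + (-5 + W)/(6 + p)) (X(p, W) = √(p + (W - 5)/(p + 6)) + 5 = √(p + (-5 + W)/(6 + p)) + 5 = 5 + √(p + (-5 + W)/(6 + p)))
X(n(5)*(3 - 5), 16)² = (5 + √((-5 + 16 + (5*(3 - 5))*(6 + 5*(3 - 5)))/(6 + 5*(3 - 5))))² = (5 + √((-5 + 16 + (5*(-2))*(6 + 5*(-2)))/(6 + 5*(-2))))² = (5 + √((-5 + 16 - 10*(6 - 10))/(6 - 10)))² = (5 + √((-5 + 16 - 10*(-4))/(-4)))² = (5 + √(-(-5 + 16 + 40)/4))² = (5 + √(-¼*51))² = (5 + √(-51/4))² = (5 + I*√51/2)²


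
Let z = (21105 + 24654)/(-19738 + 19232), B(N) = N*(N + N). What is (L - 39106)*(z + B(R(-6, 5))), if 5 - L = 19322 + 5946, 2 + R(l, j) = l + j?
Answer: 2359188219/506 ≈ 4.6624e+6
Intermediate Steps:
R(l, j) = -2 + j + l (R(l, j) = -2 + (l + j) = -2 + (j + l) = -2 + j + l)
L = -25263 (L = 5 - (19322 + 5946) = 5 - 1*25268 = 5 - 25268 = -25263)
B(N) = 2*N² (B(N) = N*(2*N) = 2*N²)
z = -45759/506 (z = 45759/(-506) = 45759*(-1/506) = -45759/506 ≈ -90.433)
(L - 39106)*(z + B(R(-6, 5))) = (-25263 - 39106)*(-45759/506 + 2*(-2 + 5 - 6)²) = -64369*(-45759/506 + 2*(-3)²) = -64369*(-45759/506 + 2*9) = -64369*(-45759/506 + 18) = -64369*(-36651/506) = 2359188219/506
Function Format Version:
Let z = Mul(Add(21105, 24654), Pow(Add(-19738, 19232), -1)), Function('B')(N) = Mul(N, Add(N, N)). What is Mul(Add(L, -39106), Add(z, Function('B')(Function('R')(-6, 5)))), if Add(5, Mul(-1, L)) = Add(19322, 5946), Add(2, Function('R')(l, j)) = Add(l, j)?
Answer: Rational(2359188219, 506) ≈ 4.6624e+6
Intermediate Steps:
Function('R')(l, j) = Add(-2, j, l) (Function('R')(l, j) = Add(-2, Add(l, j)) = Add(-2, Add(j, l)) = Add(-2, j, l))
L = -25263 (L = Add(5, Mul(-1, Add(19322, 5946))) = Add(5, Mul(-1, 25268)) = Add(5, -25268) = -25263)
Function('B')(N) = Mul(2, Pow(N, 2)) (Function('B')(N) = Mul(N, Mul(2, N)) = Mul(2, Pow(N, 2)))
z = Rational(-45759, 506) (z = Mul(45759, Pow(-506, -1)) = Mul(45759, Rational(-1, 506)) = Rational(-45759, 506) ≈ -90.433)
Mul(Add(L, -39106), Add(z, Function('B')(Function('R')(-6, 5)))) = Mul(Add(-25263, -39106), Add(Rational(-45759, 506), Mul(2, Pow(Add(-2, 5, -6), 2)))) = Mul(-64369, Add(Rational(-45759, 506), Mul(2, Pow(-3, 2)))) = Mul(-64369, Add(Rational(-45759, 506), Mul(2, 9))) = Mul(-64369, Add(Rational(-45759, 506), 18)) = Mul(-64369, Rational(-36651, 506)) = Rational(2359188219, 506)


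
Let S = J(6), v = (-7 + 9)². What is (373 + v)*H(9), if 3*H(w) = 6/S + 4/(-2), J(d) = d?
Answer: -377/3 ≈ -125.67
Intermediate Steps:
v = 4 (v = 2² = 4)
S = 6
H(w) = -⅓ (H(w) = (6/6 + 4/(-2))/3 = (6*(⅙) + 4*(-½))/3 = (1 - 2)/3 = (⅓)*(-1) = -⅓)
(373 + v)*H(9) = (373 + 4)*(-⅓) = 377*(-⅓) = -377/3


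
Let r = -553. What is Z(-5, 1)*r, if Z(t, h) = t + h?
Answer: 2212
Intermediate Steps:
Z(t, h) = h + t
Z(-5, 1)*r = (1 - 5)*(-553) = -4*(-553) = 2212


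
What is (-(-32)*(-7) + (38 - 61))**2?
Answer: 61009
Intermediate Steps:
(-(-32)*(-7) + (38 - 61))**2 = (-1*224 - 23)**2 = (-224 - 23)**2 = (-247)**2 = 61009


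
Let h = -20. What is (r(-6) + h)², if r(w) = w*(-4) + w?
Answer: 4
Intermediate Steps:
r(w) = -3*w (r(w) = -4*w + w = -3*w)
(r(-6) + h)² = (-3*(-6) - 20)² = (18 - 20)² = (-2)² = 4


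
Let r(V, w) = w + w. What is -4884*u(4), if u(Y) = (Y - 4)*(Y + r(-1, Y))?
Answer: 0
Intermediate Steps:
r(V, w) = 2*w
u(Y) = 3*Y*(-4 + Y) (u(Y) = (Y - 4)*(Y + 2*Y) = (-4 + Y)*(3*Y) = 3*Y*(-4 + Y))
-4884*u(4) = -14652*4*(-4 + 4) = -14652*4*0 = -4884*0 = 0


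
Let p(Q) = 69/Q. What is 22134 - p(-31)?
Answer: 686223/31 ≈ 22136.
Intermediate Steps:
22134 - p(-31) = 22134 - 69/(-31) = 22134 - 69*(-1)/31 = 22134 - 1*(-69/31) = 22134 + 69/31 = 686223/31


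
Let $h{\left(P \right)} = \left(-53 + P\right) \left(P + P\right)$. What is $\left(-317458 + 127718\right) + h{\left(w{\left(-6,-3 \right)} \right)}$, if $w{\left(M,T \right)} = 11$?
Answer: $-190664$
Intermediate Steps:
$h{\left(P \right)} = 2 P \left(-53 + P\right)$ ($h{\left(P \right)} = \left(-53 + P\right) 2 P = 2 P \left(-53 + P\right)$)
$\left(-317458 + 127718\right) + h{\left(w{\left(-6,-3 \right)} \right)} = \left(-317458 + 127718\right) + 2 \cdot 11 \left(-53 + 11\right) = -189740 + 2 \cdot 11 \left(-42\right) = -189740 - 924 = -190664$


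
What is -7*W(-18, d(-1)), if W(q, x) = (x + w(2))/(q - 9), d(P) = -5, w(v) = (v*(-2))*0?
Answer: -35/27 ≈ -1.2963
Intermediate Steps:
w(v) = 0 (w(v) = -2*v*0 = 0)
W(q, x) = x/(-9 + q) (W(q, x) = (x + 0)/(q - 9) = x/(-9 + q))
-7*W(-18, d(-1)) = -(-35)/(-9 - 18) = -(-35)/(-27) = -(-35)*(-1)/27 = -7*5/27 = -35/27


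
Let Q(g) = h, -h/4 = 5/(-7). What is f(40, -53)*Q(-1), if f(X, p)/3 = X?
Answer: 2400/7 ≈ 342.86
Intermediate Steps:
h = 20/7 (h = -20/(-7) = -20*(-1)/7 = -4*(-5/7) = 20/7 ≈ 2.8571)
Q(g) = 20/7
f(X, p) = 3*X
f(40, -53)*Q(-1) = (3*40)*(20/7) = 120*(20/7) = 2400/7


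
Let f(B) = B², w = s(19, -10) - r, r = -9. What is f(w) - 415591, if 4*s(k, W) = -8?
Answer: -415542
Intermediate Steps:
s(k, W) = -2 (s(k, W) = (¼)*(-8) = -2)
w = 7 (w = -2 - 1*(-9) = -2 + 9 = 7)
f(w) - 415591 = 7² - 415591 = 49 - 415591 = -415542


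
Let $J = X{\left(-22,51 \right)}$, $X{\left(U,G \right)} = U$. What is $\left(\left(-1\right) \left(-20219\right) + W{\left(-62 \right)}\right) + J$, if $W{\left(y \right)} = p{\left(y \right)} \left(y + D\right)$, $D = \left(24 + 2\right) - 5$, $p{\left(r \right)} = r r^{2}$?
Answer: $9791645$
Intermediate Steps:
$p{\left(r \right)} = r^{3}$
$J = -22$
$D = 21$ ($D = 26 - 5 = 21$)
$W{\left(y \right)} = y^{3} \left(21 + y\right)$ ($W{\left(y \right)} = y^{3} \left(y + 21\right) = y^{3} \left(21 + y\right)$)
$\left(\left(-1\right) \left(-20219\right) + W{\left(-62 \right)}\right) + J = \left(\left(-1\right) \left(-20219\right) + \left(-62\right)^{3} \left(21 - 62\right)\right) - 22 = \left(20219 - -9771448\right) - 22 = \left(20219 + 9771448\right) - 22 = 9791667 - 22 = 9791645$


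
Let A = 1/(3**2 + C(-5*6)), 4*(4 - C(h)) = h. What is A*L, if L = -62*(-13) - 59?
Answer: 1494/41 ≈ 36.439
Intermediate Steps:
L = 747 (L = 806 - 59 = 747)
C(h) = 4 - h/4
A = 2/41 (A = 1/(3**2 + (4 - (-5)*6/4)) = 1/(9 + (4 - 1/4*(-30))) = 1/(9 + (4 + 15/2)) = 1/(9 + 23/2) = 1/(41/2) = 2/41 ≈ 0.048781)
A*L = (2/41)*747 = 1494/41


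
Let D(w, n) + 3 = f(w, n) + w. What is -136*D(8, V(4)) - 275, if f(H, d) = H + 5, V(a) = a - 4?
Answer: -2723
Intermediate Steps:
V(a) = -4 + a
f(H, d) = 5 + H
D(w, n) = 2 + 2*w (D(w, n) = -3 + ((5 + w) + w) = -3 + (5 + 2*w) = 2 + 2*w)
-136*D(8, V(4)) - 275 = -136*(2 + 2*8) - 275 = -136*(2 + 16) - 275 = -136*18 - 275 = -2448 - 275 = -2723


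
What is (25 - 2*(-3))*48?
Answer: 1488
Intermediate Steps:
(25 - 2*(-3))*48 = (25 + 6)*48 = 31*48 = 1488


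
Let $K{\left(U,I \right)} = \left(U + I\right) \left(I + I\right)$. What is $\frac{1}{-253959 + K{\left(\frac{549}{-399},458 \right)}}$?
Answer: $\frac{133}{21853049} \approx 6.0861 \cdot 10^{-6}$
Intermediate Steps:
$K{\left(U,I \right)} = 2 I \left(I + U\right)$ ($K{\left(U,I \right)} = \left(I + U\right) 2 I = 2 I \left(I + U\right)$)
$\frac{1}{-253959 + K{\left(\frac{549}{-399},458 \right)}} = \frac{1}{-253959 + 2 \cdot 458 \left(458 + \frac{549}{-399}\right)} = \frac{1}{-253959 + 2 \cdot 458 \left(458 + 549 \left(- \frac{1}{399}\right)\right)} = \frac{1}{-253959 + 2 \cdot 458 \left(458 - \frac{183}{133}\right)} = \frac{1}{-253959 + 2 \cdot 458 \cdot \frac{60731}{133}} = \frac{1}{-253959 + \frac{55629596}{133}} = \frac{1}{\frac{21853049}{133}} = \frac{133}{21853049}$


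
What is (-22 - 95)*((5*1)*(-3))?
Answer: 1755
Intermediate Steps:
(-22 - 95)*((5*1)*(-3)) = -585*(-3) = -117*(-15) = 1755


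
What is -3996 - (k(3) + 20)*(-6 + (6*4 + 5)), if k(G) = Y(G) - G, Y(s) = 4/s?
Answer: -13253/3 ≈ -4417.7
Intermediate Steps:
k(G) = -G + 4/G (k(G) = 4/G - G = -G + 4/G)
-3996 - (k(3) + 20)*(-6 + (6*4 + 5)) = -3996 - ((-1*3 + 4/3) + 20)*(-6 + (6*4 + 5)) = -3996 - ((-3 + 4*(⅓)) + 20)*(-6 + (24 + 5)) = -3996 - ((-3 + 4/3) + 20)*(-6 + 29) = -3996 - (-5/3 + 20)*23 = -3996 - 55*23/3 = -3996 - 1*1265/3 = -3996 - 1265/3 = -13253/3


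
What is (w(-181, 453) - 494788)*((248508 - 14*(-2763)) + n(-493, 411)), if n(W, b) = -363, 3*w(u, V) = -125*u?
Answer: -139755404051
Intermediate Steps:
w(u, V) = -125*u/3 (w(u, V) = (-125*u)/3 = -125*u/3)
(w(-181, 453) - 494788)*((248508 - 14*(-2763)) + n(-493, 411)) = (-125/3*(-181) - 494788)*((248508 - 14*(-2763)) - 363) = (22625/3 - 494788)*((248508 - 1*(-38682)) - 363) = -1461739*((248508 + 38682) - 363)/3 = -1461739*(287190 - 363)/3 = -1461739/3*286827 = -139755404051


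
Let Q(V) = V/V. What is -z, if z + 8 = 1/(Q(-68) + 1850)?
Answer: 14807/1851 ≈ 7.9995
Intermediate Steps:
Q(V) = 1
z = -14807/1851 (z = -8 + 1/(1 + 1850) = -8 + 1/1851 = -14807/1851 ≈ -7.9995)
-z = -1*(-14807/1851) = 14807/1851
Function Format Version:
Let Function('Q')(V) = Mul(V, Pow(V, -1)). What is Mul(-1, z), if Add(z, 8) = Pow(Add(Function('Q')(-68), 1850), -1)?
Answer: Rational(14807, 1851) ≈ 7.9995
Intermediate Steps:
Function('Q')(V) = 1
z = Rational(-14807, 1851) (z = Add(-8, Pow(Add(1, 1850), -1)) = Add(-8, Pow(1851, -1)) = Add(-8, Rational(1, 1851)) = Rational(-14807, 1851) ≈ -7.9995)
Mul(-1, z) = Mul(-1, Rational(-14807, 1851)) = Rational(14807, 1851)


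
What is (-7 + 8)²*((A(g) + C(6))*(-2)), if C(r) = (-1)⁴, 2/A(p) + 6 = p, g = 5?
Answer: 2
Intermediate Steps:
A(p) = 2/(-6 + p)
C(r) = 1
(-7 + 8)²*((A(g) + C(6))*(-2)) = (-7 + 8)²*((2/(-6 + 5) + 1)*(-2)) = 1²*((2/(-1) + 1)*(-2)) = 1*((2*(-1) + 1)*(-2)) = 1*((-2 + 1)*(-2)) = 1*(-1*(-2)) = 1*2 = 2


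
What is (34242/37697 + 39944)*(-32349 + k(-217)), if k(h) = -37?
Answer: -48766942759060/37697 ≈ -1.2937e+9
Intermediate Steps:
(34242/37697 + 39944)*(-32349 + k(-217)) = (34242/37697 + 39944)*(-32349 - 37) = (34242*(1/37697) + 39944)*(-32386) = (34242/37697 + 39944)*(-32386) = (1505803210/37697)*(-32386) = -48766942759060/37697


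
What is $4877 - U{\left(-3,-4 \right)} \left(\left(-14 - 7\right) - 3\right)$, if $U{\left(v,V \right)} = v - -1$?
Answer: $4829$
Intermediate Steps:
$U{\left(v,V \right)} = 1 + v$ ($U{\left(v,V \right)} = v + 1 = 1 + v$)
$4877 - U{\left(-3,-4 \right)} \left(\left(-14 - 7\right) - 3\right) = 4877 - \left(1 - 3\right) \left(\left(-14 - 7\right) - 3\right) = 4877 - - 2 \left(-21 - 3\right) = 4877 - \left(-2\right) \left(-24\right) = 4877 - 48 = 4829$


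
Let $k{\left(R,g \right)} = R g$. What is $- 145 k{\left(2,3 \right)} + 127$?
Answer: $-743$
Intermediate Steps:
$- 145 k{\left(2,3 \right)} + 127 = - 145 \cdot 2 \cdot 3 + 127 = \left(-145\right) 6 + 127 = -870 + 127 = -743$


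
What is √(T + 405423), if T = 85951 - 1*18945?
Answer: √472429 ≈ 687.33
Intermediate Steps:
T = 67006 (T = 85951 - 18945 = 67006)
√(T + 405423) = √(67006 + 405423) = √472429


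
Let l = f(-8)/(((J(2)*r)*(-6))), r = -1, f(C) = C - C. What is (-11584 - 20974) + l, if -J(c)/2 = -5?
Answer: -32558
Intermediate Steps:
f(C) = 0
J(c) = 10 (J(c) = -2*(-5) = 10)
l = 0 (l = 0/(((10*(-1))*(-6))) = 0/((-10*(-6))) = 0/60 = 0*(1/60) = 0)
(-11584 - 20974) + l = (-11584 - 20974) + 0 = -32558 + 0 = -32558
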